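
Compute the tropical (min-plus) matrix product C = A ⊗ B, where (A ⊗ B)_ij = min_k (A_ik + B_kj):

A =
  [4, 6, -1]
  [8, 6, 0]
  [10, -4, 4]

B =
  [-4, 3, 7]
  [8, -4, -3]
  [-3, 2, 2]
A ⊗ B =
  [-4, 1, 1]
  [-3, 2, 2]
  [1, -8, -7]

Apply the min-plus product entry-by-entry:
  C[0][0] = min over k of (A[0][0] + B[0][0] = 4 + -4 = 0, A[0][1] + B[1][0] = 6 + 8 = 14, A[0][2] + B[2][0] = -1 + -3 = -4) = -4 (attained at k = 2)
  C[0][1] = min over k of (A[0][0] + B[0][1] = 4 + 3 = 7, A[0][1] + B[1][1] = 6 + -4 = 2, A[0][2] + B[2][1] = -1 + 2 = 1) = 1 (attained at k = 2)
  C[0][2] = min over k of (A[0][0] + B[0][2] = 4 + 7 = 11, A[0][1] + B[1][2] = 6 + -3 = 3, A[0][2] + B[2][2] = -1 + 2 = 1) = 1 (attained at k = 2)
  C[1][0] = min over k of (A[1][0] + B[0][0] = 8 + -4 = 4, A[1][1] + B[1][0] = 6 + 8 = 14, A[1][2] + B[2][0] = 0 + -3 = -3) = -3 (attained at k = 2)
  C[1][1] = min over k of (A[1][0] + B[0][1] = 8 + 3 = 11, A[1][1] + B[1][1] = 6 + -4 = 2, A[1][2] + B[2][1] = 0 + 2 = 2) = 2 (attained at k = 1)
  C[1][2] = min over k of (A[1][0] + B[0][2] = 8 + 7 = 15, A[1][1] + B[1][2] = 6 + -3 = 3, A[1][2] + B[2][2] = 0 + 2 = 2) = 2 (attained at k = 2)
  C[2][0] = min over k of (A[2][0] + B[0][0] = 10 + -4 = 6, A[2][1] + B[1][0] = -4 + 8 = 4, A[2][2] + B[2][0] = 4 + -3 = 1) = 1 (attained at k = 2)
  C[2][1] = min over k of (A[2][0] + B[0][1] = 10 + 3 = 13, A[2][1] + B[1][1] = -4 + -4 = -8, A[2][2] + B[2][1] = 4 + 2 = 6) = -8 (attained at k = 1)
  C[2][2] = min over k of (A[2][0] + B[0][2] = 10 + 7 = 17, A[2][1] + B[1][2] = -4 + -3 = -7, A[2][2] + B[2][2] = 4 + 2 = 6) = -7 (attained at k = 1)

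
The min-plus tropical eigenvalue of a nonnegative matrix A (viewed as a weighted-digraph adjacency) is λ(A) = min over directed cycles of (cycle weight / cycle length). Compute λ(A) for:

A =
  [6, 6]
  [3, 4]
λ(A) = 4

Enumerate directed cycles and compute their means (weight / length). Sample:
  cycle 0 → 0: weight = 6, length = 1, mean = 6/1 ≈ 6.000
  cycle 1 → 1: weight = 4, length = 1, mean = 4/1 ≈ 4.000
  cycle 0 → 1 → 0: weight = 9, length = 2, mean = 9/2 ≈ 4.500
  cycle 1 → 0 → 1: weight = 9, length = 2, mean = 9/2 ≈ 4.500
Minimum mean = 4.000, attained e.g. along the cycle 1 → 1 with weight 4 and length 1. So λ(A) = 4/1 = 4.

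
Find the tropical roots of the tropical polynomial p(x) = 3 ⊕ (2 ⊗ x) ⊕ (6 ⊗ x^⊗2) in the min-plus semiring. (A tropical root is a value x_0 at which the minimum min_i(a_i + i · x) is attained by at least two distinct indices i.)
Roots: {-4, 1}

Each tropical root is a break point of the lower envelope of the lines y = a_i + i · x (there are 3 lines, with slopes 0, 1, ..., 2). Only the lines that attain the minimum somewhere contribute to roots; other lines are dominated. Here the surviving (envelope) indices are i = 2, i = 1, i = 0.
Intersections between consecutive envelope lines give the roots: for adjacent envelope indices i < j the intersection is x = (a_i − a_j) / (j − i). Reading off the sorted break points: {-4, 1}.
Verification: at each break x_0, at least two indices attain the minimum of min_i(a_i + i · x_0).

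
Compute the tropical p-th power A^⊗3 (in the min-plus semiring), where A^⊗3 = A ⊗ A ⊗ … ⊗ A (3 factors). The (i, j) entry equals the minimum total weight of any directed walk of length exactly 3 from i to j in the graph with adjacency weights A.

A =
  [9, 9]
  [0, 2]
A^⊗3 =
  [11, 13]
  [4, 6]

Each entry (A^⊗3)_ij equals the minimum over all length-3 walks i = v_0 → v_1 → … → v_3 = j of Σ_t A[v_t][v_{t+1}]. For example, for (i, j) = (0, 1) we minimise over 4 possible intermediate vertex sequences; the minimum is 13, attained along the walk 0 → 1 → 1 → 1.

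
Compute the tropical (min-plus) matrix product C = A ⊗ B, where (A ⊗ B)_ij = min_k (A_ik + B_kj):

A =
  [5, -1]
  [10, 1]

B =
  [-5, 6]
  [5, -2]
A ⊗ B =
  [0, -3]
  [5, -1]

Apply the min-plus product entry-by-entry:
  C[0][0] = min over k of (A[0][0] + B[0][0] = 5 + -5 = 0, A[0][1] + B[1][0] = -1 + 5 = 4) = 0 (attained at k = 0)
  C[0][1] = min over k of (A[0][0] + B[0][1] = 5 + 6 = 11, A[0][1] + B[1][1] = -1 + -2 = -3) = -3 (attained at k = 1)
  C[1][0] = min over k of (A[1][0] + B[0][0] = 10 + -5 = 5, A[1][1] + B[1][0] = 1 + 5 = 6) = 5 (attained at k = 0)
  C[1][1] = min over k of (A[1][0] + B[0][1] = 10 + 6 = 16, A[1][1] + B[1][1] = 1 + -2 = -1) = -1 (attained at k = 1)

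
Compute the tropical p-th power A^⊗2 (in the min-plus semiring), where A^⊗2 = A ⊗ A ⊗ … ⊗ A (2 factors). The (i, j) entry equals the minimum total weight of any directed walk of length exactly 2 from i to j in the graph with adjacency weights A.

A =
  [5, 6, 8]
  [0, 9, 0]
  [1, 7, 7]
A^⊗2 =
  [6, 11, 6]
  [1, 6, 7]
  [6, 7, 7]

Each entry (A^⊗2)_ij equals the minimum over all length-2 walks i = v_0 → v_1 → … → v_2 = j of Σ_t A[v_t][v_{t+1}]. For example, for (i, j) = (0, 2) we minimise over 3 possible intermediate vertex sequences; the minimum is 6, attained along the walk 0 → 1 → 2.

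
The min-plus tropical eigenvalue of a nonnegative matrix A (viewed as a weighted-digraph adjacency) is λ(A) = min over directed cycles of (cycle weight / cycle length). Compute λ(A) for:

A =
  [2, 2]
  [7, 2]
λ(A) = 2

Enumerate directed cycles and compute their means (weight / length). Sample:
  cycle 0 → 0: weight = 2, length = 1, mean = 2/1 ≈ 2.000
  cycle 1 → 1: weight = 2, length = 1, mean = 2/1 ≈ 2.000
  cycle 0 → 1 → 0: weight = 9, length = 2, mean = 9/2 ≈ 4.500
  cycle 1 → 0 → 1: weight = 9, length = 2, mean = 9/2 ≈ 4.500
Minimum mean = 2.000, attained e.g. along the cycle 0 → 0 with weight 2 and length 1. So λ(A) = 2/1 = 2.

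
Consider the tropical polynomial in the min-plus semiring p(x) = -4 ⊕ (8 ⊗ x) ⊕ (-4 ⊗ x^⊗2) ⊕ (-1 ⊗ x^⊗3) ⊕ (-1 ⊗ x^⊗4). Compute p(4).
p(4) = -4

A tropical monomial a ⊗ x^⊗i evaluates to a + i · x. Evaluating each term at x = 4:
  Term 0 contributes -4 + 0 · 4 = -4
  Term 1 contributes 8 + 1 · 4 = 12
  Term 2 contributes -4 + 2 · 4 = 4
  Term 3 contributes -1 + 3 · 4 = 11
  Term 4 contributes -1 + 4 · 4 = 15
p(4) = ⊕ of these = min[-4, 12, 4, 11, 15] = -4.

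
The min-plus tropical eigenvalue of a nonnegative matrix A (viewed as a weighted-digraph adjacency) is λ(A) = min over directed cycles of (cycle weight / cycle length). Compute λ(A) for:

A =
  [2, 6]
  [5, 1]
λ(A) = 1

Enumerate directed cycles and compute their means (weight / length). Sample:
  cycle 0 → 0: weight = 2, length = 1, mean = 2/1 ≈ 2.000
  cycle 1 → 1: weight = 1, length = 1, mean = 1/1 ≈ 1.000
  cycle 0 → 1 → 0: weight = 11, length = 2, mean = 11/2 ≈ 5.500
  cycle 1 → 0 → 1: weight = 11, length = 2, mean = 11/2 ≈ 5.500
Minimum mean = 1.000, attained e.g. along the cycle 1 → 1 with weight 1 and length 1. So λ(A) = 1/1 = 1.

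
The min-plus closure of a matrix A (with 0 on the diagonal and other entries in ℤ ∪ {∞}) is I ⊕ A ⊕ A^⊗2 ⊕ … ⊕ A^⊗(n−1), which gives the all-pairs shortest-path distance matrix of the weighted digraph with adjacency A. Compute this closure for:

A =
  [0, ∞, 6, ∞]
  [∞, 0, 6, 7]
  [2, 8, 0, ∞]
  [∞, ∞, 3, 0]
Closure =
  [0, 14, 6, 21]
  [8, 0, 6, 7]
  [2, 8, 0, 15]
  [5, 11, 3, 0]

This is the Floyd-Warshall all-pairs shortest-path computation. For each intermediate vertex k = 0, 1, …, 3, update dist[i][j] ← min(dist[i][j], dist[i][k] + dist[k][j]). The final matrix gives, for each (i, j), the minimum total weight of any directed path from i to j (possibly empty when i = j).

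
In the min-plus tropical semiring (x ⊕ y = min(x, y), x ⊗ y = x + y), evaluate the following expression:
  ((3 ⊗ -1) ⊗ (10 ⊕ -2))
((3 ⊗ -1) ⊗ (10 ⊕ -2)) = 0

Expand innermost to outermost. Recall ⊕ takes the minimum of its arguments and ⊗ takes their sum. Working out the expression ((3 ⊗ -1) ⊗ (10 ⊕ -2)) gives 0.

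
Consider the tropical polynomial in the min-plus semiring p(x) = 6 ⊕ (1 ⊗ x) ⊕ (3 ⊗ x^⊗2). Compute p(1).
p(1) = 2

A tropical monomial a ⊗ x^⊗i evaluates to a + i · x. Evaluating each term at x = 1:
  Term 0 contributes 6 + 0 · 1 = 6
  Term 1 contributes 1 + 1 · 1 = 2
  Term 2 contributes 3 + 2 · 1 = 5
p(1) = ⊕ of these = min[6, 2, 5] = 2.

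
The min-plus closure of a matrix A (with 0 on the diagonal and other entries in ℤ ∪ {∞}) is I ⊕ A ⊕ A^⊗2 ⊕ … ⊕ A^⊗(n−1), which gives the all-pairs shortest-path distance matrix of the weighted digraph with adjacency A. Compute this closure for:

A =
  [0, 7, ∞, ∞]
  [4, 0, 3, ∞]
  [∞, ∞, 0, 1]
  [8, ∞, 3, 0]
Closure =
  [0, 7, 10, 11]
  [4, 0, 3, 4]
  [9, 16, 0, 1]
  [8, 15, 3, 0]

This is the Floyd-Warshall all-pairs shortest-path computation. For each intermediate vertex k = 0, 1, …, 3, update dist[i][j] ← min(dist[i][j], dist[i][k] + dist[k][j]). The final matrix gives, for each (i, j), the minimum total weight of any directed path from i to j (possibly empty when i = j).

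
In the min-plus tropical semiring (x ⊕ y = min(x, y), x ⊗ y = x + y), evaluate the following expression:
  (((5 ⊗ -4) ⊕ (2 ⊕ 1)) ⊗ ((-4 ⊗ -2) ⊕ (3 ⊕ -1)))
(((5 ⊗ -4) ⊕ (2 ⊕ 1)) ⊗ ((-4 ⊗ -2) ⊕ (3 ⊕ -1))) = -5

Expand innermost to outermost. Recall ⊕ takes the minimum of its arguments and ⊗ takes their sum. Working out the expression (((5 ⊗ -4) ⊕ (2 ⊕ 1)) ⊗ ((-4 ⊗ -2) ⊕ (3 ⊕ -1))) gives -5.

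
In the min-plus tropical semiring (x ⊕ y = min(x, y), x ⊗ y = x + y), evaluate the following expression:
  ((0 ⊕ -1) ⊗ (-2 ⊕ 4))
((0 ⊕ -1) ⊗ (-2 ⊕ 4)) = -3

Expand innermost to outermost. Recall ⊕ takes the minimum of its arguments and ⊗ takes their sum. Working out the expression ((0 ⊕ -1) ⊗ (-2 ⊕ 4)) gives -3.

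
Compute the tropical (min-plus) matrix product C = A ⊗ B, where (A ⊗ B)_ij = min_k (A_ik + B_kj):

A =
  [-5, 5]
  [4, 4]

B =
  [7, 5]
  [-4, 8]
A ⊗ B =
  [1, 0]
  [0, 9]

Apply the min-plus product entry-by-entry:
  C[0][0] = min over k of (A[0][0] + B[0][0] = -5 + 7 = 2, A[0][1] + B[1][0] = 5 + -4 = 1) = 1 (attained at k = 1)
  C[0][1] = min over k of (A[0][0] + B[0][1] = -5 + 5 = 0, A[0][1] + B[1][1] = 5 + 8 = 13) = 0 (attained at k = 0)
  C[1][0] = min over k of (A[1][0] + B[0][0] = 4 + 7 = 11, A[1][1] + B[1][0] = 4 + -4 = 0) = 0 (attained at k = 1)
  C[1][1] = min over k of (A[1][0] + B[0][1] = 4 + 5 = 9, A[1][1] + B[1][1] = 4 + 8 = 12) = 9 (attained at k = 0)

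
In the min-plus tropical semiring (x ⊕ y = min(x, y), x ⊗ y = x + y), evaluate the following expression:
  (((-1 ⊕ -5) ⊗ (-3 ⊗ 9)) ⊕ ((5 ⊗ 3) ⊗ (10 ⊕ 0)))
(((-1 ⊕ -5) ⊗ (-3 ⊗ 9)) ⊕ ((5 ⊗ 3) ⊗ (10 ⊕ 0))) = 1

Expand innermost to outermost. Recall ⊕ takes the minimum of its arguments and ⊗ takes their sum. Working out the expression (((-1 ⊕ -5) ⊗ (-3 ⊗ 9)) ⊕ ((5 ⊗ 3) ⊗ (10 ⊕ 0))) gives 1.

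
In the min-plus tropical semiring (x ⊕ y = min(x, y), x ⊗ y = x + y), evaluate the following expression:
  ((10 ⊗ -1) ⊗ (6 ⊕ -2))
((10 ⊗ -1) ⊗ (6 ⊕ -2)) = 7

Expand innermost to outermost. Recall ⊕ takes the minimum of its arguments and ⊗ takes their sum. Working out the expression ((10 ⊗ -1) ⊗ (6 ⊕ -2)) gives 7.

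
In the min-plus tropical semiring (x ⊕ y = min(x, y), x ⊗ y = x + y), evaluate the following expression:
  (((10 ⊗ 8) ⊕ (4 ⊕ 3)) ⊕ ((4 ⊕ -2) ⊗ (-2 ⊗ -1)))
(((10 ⊗ 8) ⊕ (4 ⊕ 3)) ⊕ ((4 ⊕ -2) ⊗ (-2 ⊗ -1))) = -5

Expand innermost to outermost. Recall ⊕ takes the minimum of its arguments and ⊗ takes their sum. Working out the expression (((10 ⊗ 8) ⊕ (4 ⊕ 3)) ⊕ ((4 ⊕ -2) ⊗ (-2 ⊗ -1))) gives -5.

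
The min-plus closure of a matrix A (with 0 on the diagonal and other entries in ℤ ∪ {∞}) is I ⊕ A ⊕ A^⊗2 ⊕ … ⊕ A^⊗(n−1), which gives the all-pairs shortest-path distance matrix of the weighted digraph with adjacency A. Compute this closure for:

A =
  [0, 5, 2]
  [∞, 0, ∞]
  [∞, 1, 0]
Closure =
  [0, 3, 2]
  [∞, 0, ∞]
  [∞, 1, 0]

This is the Floyd-Warshall all-pairs shortest-path computation. For each intermediate vertex k = 0, 1, …, 2, update dist[i][j] ← min(dist[i][j], dist[i][k] + dist[k][j]). The final matrix gives, for each (i, j), the minimum total weight of any directed path from i to j (possibly empty when i = j).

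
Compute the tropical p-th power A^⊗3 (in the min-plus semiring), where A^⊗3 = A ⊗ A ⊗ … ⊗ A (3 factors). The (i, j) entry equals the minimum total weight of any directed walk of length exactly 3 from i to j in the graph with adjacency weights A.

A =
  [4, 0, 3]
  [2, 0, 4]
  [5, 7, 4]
A^⊗3 =
  [2, 0, 4]
  [2, 0, 4]
  [7, 5, 9]

Each entry (A^⊗3)_ij equals the minimum over all length-3 walks i = v_0 → v_1 → … → v_3 = j of Σ_t A[v_t][v_{t+1}]. For example, for (i, j) = (0, 2) we minimise over 9 possible intermediate vertex sequences; the minimum is 4, attained along the walk 0 → 1 → 1 → 2.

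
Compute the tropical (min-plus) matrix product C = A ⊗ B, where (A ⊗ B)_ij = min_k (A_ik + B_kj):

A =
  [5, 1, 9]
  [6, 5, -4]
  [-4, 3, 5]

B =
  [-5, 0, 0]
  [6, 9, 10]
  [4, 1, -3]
A ⊗ B =
  [0, 5, 5]
  [0, -3, -7]
  [-9, -4, -4]

Apply the min-plus product entry-by-entry:
  C[0][0] = min over k of (A[0][0] + B[0][0] = 5 + -5 = 0, A[0][1] + B[1][0] = 1 + 6 = 7, A[0][2] + B[2][0] = 9 + 4 = 13) = 0 (attained at k = 0)
  C[0][1] = min over k of (A[0][0] + B[0][1] = 5 + 0 = 5, A[0][1] + B[1][1] = 1 + 9 = 10, A[0][2] + B[2][1] = 9 + 1 = 10) = 5 (attained at k = 0)
  C[0][2] = min over k of (A[0][0] + B[0][2] = 5 + 0 = 5, A[0][1] + B[1][2] = 1 + 10 = 11, A[0][2] + B[2][2] = 9 + -3 = 6) = 5 (attained at k = 0)
  C[1][0] = min over k of (A[1][0] + B[0][0] = 6 + -5 = 1, A[1][1] + B[1][0] = 5 + 6 = 11, A[1][2] + B[2][0] = -4 + 4 = 0) = 0 (attained at k = 2)
  C[1][1] = min over k of (A[1][0] + B[0][1] = 6 + 0 = 6, A[1][1] + B[1][1] = 5 + 9 = 14, A[1][2] + B[2][1] = -4 + 1 = -3) = -3 (attained at k = 2)
  C[1][2] = min over k of (A[1][0] + B[0][2] = 6 + 0 = 6, A[1][1] + B[1][2] = 5 + 10 = 15, A[1][2] + B[2][2] = -4 + -3 = -7) = -7 (attained at k = 2)
  C[2][0] = min over k of (A[2][0] + B[0][0] = -4 + -5 = -9, A[2][1] + B[1][0] = 3 + 6 = 9, A[2][2] + B[2][0] = 5 + 4 = 9) = -9 (attained at k = 0)
  C[2][1] = min over k of (A[2][0] + B[0][1] = -4 + 0 = -4, A[2][1] + B[1][1] = 3 + 9 = 12, A[2][2] + B[2][1] = 5 + 1 = 6) = -4 (attained at k = 0)
  C[2][2] = min over k of (A[2][0] + B[0][2] = -4 + 0 = -4, A[2][1] + B[1][2] = 3 + 10 = 13, A[2][2] + B[2][2] = 5 + -3 = 2) = -4 (attained at k = 0)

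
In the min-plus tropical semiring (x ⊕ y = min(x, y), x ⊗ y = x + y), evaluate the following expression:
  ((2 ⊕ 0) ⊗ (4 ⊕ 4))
((2 ⊕ 0) ⊗ (4 ⊕ 4)) = 4

Expand innermost to outermost. Recall ⊕ takes the minimum of its arguments and ⊗ takes their sum. Working out the expression ((2 ⊕ 0) ⊗ (4 ⊕ 4)) gives 4.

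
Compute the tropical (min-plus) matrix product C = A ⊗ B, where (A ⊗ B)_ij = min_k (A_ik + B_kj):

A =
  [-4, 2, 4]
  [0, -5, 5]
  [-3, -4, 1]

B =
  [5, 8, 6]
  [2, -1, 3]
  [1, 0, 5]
A ⊗ B =
  [1, 1, 2]
  [-3, -6, -2]
  [-2, -5, -1]

Apply the min-plus product entry-by-entry:
  C[0][0] = min over k of (A[0][0] + B[0][0] = -4 + 5 = 1, A[0][1] + B[1][0] = 2 + 2 = 4, A[0][2] + B[2][0] = 4 + 1 = 5) = 1 (attained at k = 0)
  C[0][1] = min over k of (A[0][0] + B[0][1] = -4 + 8 = 4, A[0][1] + B[1][1] = 2 + -1 = 1, A[0][2] + B[2][1] = 4 + 0 = 4) = 1 (attained at k = 1)
  C[0][2] = min over k of (A[0][0] + B[0][2] = -4 + 6 = 2, A[0][1] + B[1][2] = 2 + 3 = 5, A[0][2] + B[2][2] = 4 + 5 = 9) = 2 (attained at k = 0)
  C[1][0] = min over k of (A[1][0] + B[0][0] = 0 + 5 = 5, A[1][1] + B[1][0] = -5 + 2 = -3, A[1][2] + B[2][0] = 5 + 1 = 6) = -3 (attained at k = 1)
  C[1][1] = min over k of (A[1][0] + B[0][1] = 0 + 8 = 8, A[1][1] + B[1][1] = -5 + -1 = -6, A[1][2] + B[2][1] = 5 + 0 = 5) = -6 (attained at k = 1)
  C[1][2] = min over k of (A[1][0] + B[0][2] = 0 + 6 = 6, A[1][1] + B[1][2] = -5 + 3 = -2, A[1][2] + B[2][2] = 5 + 5 = 10) = -2 (attained at k = 1)
  C[2][0] = min over k of (A[2][0] + B[0][0] = -3 + 5 = 2, A[2][1] + B[1][0] = -4 + 2 = -2, A[2][2] + B[2][0] = 1 + 1 = 2) = -2 (attained at k = 1)
  C[2][1] = min over k of (A[2][0] + B[0][1] = -3 + 8 = 5, A[2][1] + B[1][1] = -4 + -1 = -5, A[2][2] + B[2][1] = 1 + 0 = 1) = -5 (attained at k = 1)
  C[2][2] = min over k of (A[2][0] + B[0][2] = -3 + 6 = 3, A[2][1] + B[1][2] = -4 + 3 = -1, A[2][2] + B[2][2] = 1 + 5 = 6) = -1 (attained at k = 1)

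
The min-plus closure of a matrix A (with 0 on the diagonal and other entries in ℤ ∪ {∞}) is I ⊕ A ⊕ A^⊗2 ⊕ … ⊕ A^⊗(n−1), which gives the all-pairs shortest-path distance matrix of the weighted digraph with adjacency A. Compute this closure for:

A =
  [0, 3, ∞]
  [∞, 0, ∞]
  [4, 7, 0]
Closure =
  [0, 3, ∞]
  [∞, 0, ∞]
  [4, 7, 0]

This is the Floyd-Warshall all-pairs shortest-path computation. For each intermediate vertex k = 0, 1, …, 2, update dist[i][j] ← min(dist[i][j], dist[i][k] + dist[k][j]). The final matrix gives, for each (i, j), the minimum total weight of any directed path from i to j (possibly empty when i = j).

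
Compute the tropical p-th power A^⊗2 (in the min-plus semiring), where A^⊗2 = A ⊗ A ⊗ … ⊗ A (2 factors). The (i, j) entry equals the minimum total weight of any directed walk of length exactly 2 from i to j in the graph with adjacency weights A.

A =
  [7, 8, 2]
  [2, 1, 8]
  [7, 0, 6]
A^⊗2 =
  [9, 2, 8]
  [3, 2, 4]
  [2, 1, 8]

Each entry (A^⊗2)_ij equals the minimum over all length-2 walks i = v_0 → v_1 → … → v_2 = j of Σ_t A[v_t][v_{t+1}]. For example, for (i, j) = (0, 2) we minimise over 3 possible intermediate vertex sequences; the minimum is 8, attained along the walk 0 → 2 → 2.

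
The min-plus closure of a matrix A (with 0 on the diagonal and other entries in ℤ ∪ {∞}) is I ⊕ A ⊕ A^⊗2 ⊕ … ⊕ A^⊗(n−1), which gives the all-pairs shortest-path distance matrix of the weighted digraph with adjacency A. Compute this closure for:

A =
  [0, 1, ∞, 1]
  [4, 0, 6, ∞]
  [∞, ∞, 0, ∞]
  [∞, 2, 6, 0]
Closure =
  [0, 1, 7, 1]
  [4, 0, 6, 5]
  [∞, ∞, 0, ∞]
  [6, 2, 6, 0]

This is the Floyd-Warshall all-pairs shortest-path computation. For each intermediate vertex k = 0, 1, …, 3, update dist[i][j] ← min(dist[i][j], dist[i][k] + dist[k][j]). The final matrix gives, for each (i, j), the minimum total weight of any directed path from i to j (possibly empty when i = j).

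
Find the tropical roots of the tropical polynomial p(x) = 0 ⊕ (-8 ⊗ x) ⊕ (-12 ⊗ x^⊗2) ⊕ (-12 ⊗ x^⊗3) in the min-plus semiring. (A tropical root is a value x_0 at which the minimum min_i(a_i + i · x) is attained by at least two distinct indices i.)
Roots: {0, 4, 8}

Each tropical root is a break point of the lower envelope of the lines y = a_i + i · x (there are 4 lines, with slopes 0, 1, ..., 3). Only the lines that attain the minimum somewhere contribute to roots; other lines are dominated. Here the surviving (envelope) indices are i = 3, i = 2, i = 1, i = 0.
Intersections between consecutive envelope lines give the roots: for adjacent envelope indices i < j the intersection is x = (a_i − a_j) / (j − i). Reading off the sorted break points: {0, 4, 8}.
Verification: at each break x_0, at least two indices attain the minimum of min_i(a_i + i · x_0).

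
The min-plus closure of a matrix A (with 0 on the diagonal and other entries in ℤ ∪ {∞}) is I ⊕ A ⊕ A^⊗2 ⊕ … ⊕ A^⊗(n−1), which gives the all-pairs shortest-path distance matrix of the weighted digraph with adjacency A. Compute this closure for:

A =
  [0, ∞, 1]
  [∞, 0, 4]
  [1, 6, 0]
Closure =
  [0, 7, 1]
  [5, 0, 4]
  [1, 6, 0]

This is the Floyd-Warshall all-pairs shortest-path computation. For each intermediate vertex k = 0, 1, …, 2, update dist[i][j] ← min(dist[i][j], dist[i][k] + dist[k][j]). The final matrix gives, for each (i, j), the minimum total weight of any directed path from i to j (possibly empty when i = j).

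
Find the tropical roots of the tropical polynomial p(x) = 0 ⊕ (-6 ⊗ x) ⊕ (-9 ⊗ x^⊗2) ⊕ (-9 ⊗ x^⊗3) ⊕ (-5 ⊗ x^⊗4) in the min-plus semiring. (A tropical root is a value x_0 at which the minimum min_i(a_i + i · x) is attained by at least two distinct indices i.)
Roots: {-4, 0, 3, 6}

Each tropical root is a break point of the lower envelope of the lines y = a_i + i · x (there are 5 lines, with slopes 0, 1, ..., 4). Only the lines that attain the minimum somewhere contribute to roots; other lines are dominated. Here the surviving (envelope) indices are i = 4, i = 3, i = 2, i = 1, i = 0.
Intersections between consecutive envelope lines give the roots: for adjacent envelope indices i < j the intersection is x = (a_i − a_j) / (j − i). Reading off the sorted break points: {-4, 0, 3, 6}.
Verification: at each break x_0, at least two indices attain the minimum of min_i(a_i + i · x_0).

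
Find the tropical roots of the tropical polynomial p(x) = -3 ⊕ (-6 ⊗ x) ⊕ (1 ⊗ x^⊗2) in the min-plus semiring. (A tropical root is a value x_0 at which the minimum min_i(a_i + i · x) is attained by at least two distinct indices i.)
Roots: {-7, 3}

Each tropical root is a break point of the lower envelope of the lines y = a_i + i · x (there are 3 lines, with slopes 0, 1, ..., 2). Only the lines that attain the minimum somewhere contribute to roots; other lines are dominated. Here the surviving (envelope) indices are i = 2, i = 1, i = 0.
Intersections between consecutive envelope lines give the roots: for adjacent envelope indices i < j the intersection is x = (a_i − a_j) / (j − i). Reading off the sorted break points: {-7, 3}.
Verification: at each break x_0, at least two indices attain the minimum of min_i(a_i + i · x_0).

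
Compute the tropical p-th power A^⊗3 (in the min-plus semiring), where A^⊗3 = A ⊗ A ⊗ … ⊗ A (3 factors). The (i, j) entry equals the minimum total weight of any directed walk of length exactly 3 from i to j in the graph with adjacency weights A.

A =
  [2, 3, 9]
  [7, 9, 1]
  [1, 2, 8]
A^⊗3 =
  [5, 6, 6]
  [4, 5, 4]
  [4, 5, 5]

Each entry (A^⊗3)_ij equals the minimum over all length-3 walks i = v_0 → v_1 → … → v_3 = j of Σ_t A[v_t][v_{t+1}]. For example, for (i, j) = (0, 2) we minimise over 9 possible intermediate vertex sequences; the minimum is 6, attained along the walk 0 → 0 → 1 → 2.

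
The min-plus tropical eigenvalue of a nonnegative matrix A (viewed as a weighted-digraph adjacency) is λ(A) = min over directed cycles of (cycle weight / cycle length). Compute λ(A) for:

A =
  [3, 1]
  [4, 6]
λ(A) = 5/2

Enumerate directed cycles and compute their means (weight / length). Sample:
  cycle 0 → 0: weight = 3, length = 1, mean = 3/1 ≈ 3.000
  cycle 1 → 1: weight = 6, length = 1, mean = 6/1 ≈ 6.000
  cycle 0 → 1 → 0: weight = 5, length = 2, mean = 5/2 ≈ 2.500
  cycle 1 → 0 → 1: weight = 5, length = 2, mean = 5/2 ≈ 2.500
Minimum mean = 2.500, attained e.g. along the cycle 0 → 1 → 0 with weight 5 and length 2. So λ(A) = 5/2 = 5/2.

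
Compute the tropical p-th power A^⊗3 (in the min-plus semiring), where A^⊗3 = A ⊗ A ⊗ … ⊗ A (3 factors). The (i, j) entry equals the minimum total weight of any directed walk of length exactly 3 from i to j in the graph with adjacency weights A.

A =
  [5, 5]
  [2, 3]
A^⊗3 =
  [10, 11]
  [8, 9]

Each entry (A^⊗3)_ij equals the minimum over all length-3 walks i = v_0 → v_1 → … → v_3 = j of Σ_t A[v_t][v_{t+1}]. For example, for (i, j) = (0, 1) we minimise over 4 possible intermediate vertex sequences; the minimum is 11, attained along the walk 0 → 1 → 1 → 1.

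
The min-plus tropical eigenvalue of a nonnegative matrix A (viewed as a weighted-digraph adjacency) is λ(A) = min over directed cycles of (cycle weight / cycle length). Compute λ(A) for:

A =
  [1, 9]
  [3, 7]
λ(A) = 1

Enumerate directed cycles and compute their means (weight / length). Sample:
  cycle 0 → 0: weight = 1, length = 1, mean = 1/1 ≈ 1.000
  cycle 1 → 1: weight = 7, length = 1, mean = 7/1 ≈ 7.000
  cycle 0 → 1 → 0: weight = 12, length = 2, mean = 12/2 ≈ 6.000
  cycle 1 → 0 → 1: weight = 12, length = 2, mean = 12/2 ≈ 6.000
Minimum mean = 1.000, attained e.g. along the cycle 0 → 0 with weight 1 and length 1. So λ(A) = 1/1 = 1.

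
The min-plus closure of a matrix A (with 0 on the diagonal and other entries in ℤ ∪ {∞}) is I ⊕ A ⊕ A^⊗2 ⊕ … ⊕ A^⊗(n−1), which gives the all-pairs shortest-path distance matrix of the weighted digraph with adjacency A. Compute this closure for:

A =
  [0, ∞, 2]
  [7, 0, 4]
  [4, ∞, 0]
Closure =
  [0, ∞, 2]
  [7, 0, 4]
  [4, ∞, 0]

This is the Floyd-Warshall all-pairs shortest-path computation. For each intermediate vertex k = 0, 1, …, 2, update dist[i][j] ← min(dist[i][j], dist[i][k] + dist[k][j]). The final matrix gives, for each (i, j), the minimum total weight of any directed path from i to j (possibly empty when i = j).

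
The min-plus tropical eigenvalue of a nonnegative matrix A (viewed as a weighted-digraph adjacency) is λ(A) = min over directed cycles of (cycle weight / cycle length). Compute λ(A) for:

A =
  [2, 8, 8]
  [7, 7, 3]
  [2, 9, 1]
λ(A) = 1

Enumerate directed cycles and compute their means (weight / length). Sample:
  cycle 0 → 0: weight = 2, length = 1, mean = 2/1 ≈ 2.000
  cycle 1 → 1: weight = 7, length = 1, mean = 7/1 ≈ 7.000
  cycle 2 → 2: weight = 1, length = 1, mean = 1/1 ≈ 1.000
  cycle 0 → 1 → 0: weight = 15, length = 2, mean = 15/2 ≈ 7.500
  cycle 0 → 2 → 0: weight = 10, length = 2, mean = 10/2 ≈ 5.000
  cycle 1 → 0 → 1: weight = 15, length = 2, mean = 15/2 ≈ 7.500
Minimum mean = 1.000, attained e.g. along the cycle 2 → 2 with weight 1 and length 1. So λ(A) = 1/1 = 1.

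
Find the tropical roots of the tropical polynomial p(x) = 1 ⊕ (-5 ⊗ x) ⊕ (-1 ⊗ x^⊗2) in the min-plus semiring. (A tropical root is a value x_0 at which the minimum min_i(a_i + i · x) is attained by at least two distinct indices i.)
Roots: {-4, 6}

Each tropical root is a break point of the lower envelope of the lines y = a_i + i · x (there are 3 lines, with slopes 0, 1, ..., 2). Only the lines that attain the minimum somewhere contribute to roots; other lines are dominated. Here the surviving (envelope) indices are i = 2, i = 1, i = 0.
Intersections between consecutive envelope lines give the roots: for adjacent envelope indices i < j the intersection is x = (a_i − a_j) / (j − i). Reading off the sorted break points: {-4, 6}.
Verification: at each break x_0, at least two indices attain the minimum of min_i(a_i + i · x_0).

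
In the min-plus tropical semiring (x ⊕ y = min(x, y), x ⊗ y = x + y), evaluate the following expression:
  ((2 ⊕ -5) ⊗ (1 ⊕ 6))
((2 ⊕ -5) ⊗ (1 ⊕ 6)) = -4

Expand innermost to outermost. Recall ⊕ takes the minimum of its arguments and ⊗ takes their sum. Working out the expression ((2 ⊕ -5) ⊗ (1 ⊕ 6)) gives -4.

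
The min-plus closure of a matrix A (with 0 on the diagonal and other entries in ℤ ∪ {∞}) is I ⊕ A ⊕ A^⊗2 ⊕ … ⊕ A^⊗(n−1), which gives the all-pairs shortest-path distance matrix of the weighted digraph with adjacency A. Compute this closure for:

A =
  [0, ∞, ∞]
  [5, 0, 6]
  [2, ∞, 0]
Closure =
  [0, ∞, ∞]
  [5, 0, 6]
  [2, ∞, 0]

This is the Floyd-Warshall all-pairs shortest-path computation. For each intermediate vertex k = 0, 1, …, 2, update dist[i][j] ← min(dist[i][j], dist[i][k] + dist[k][j]). The final matrix gives, for each (i, j), the minimum total weight of any directed path from i to j (possibly empty when i = j).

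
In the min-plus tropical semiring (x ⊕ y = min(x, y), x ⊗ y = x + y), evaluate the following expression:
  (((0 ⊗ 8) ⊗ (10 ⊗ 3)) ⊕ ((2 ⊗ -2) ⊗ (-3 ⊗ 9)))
(((0 ⊗ 8) ⊗ (10 ⊗ 3)) ⊕ ((2 ⊗ -2) ⊗ (-3 ⊗ 9))) = 6

Expand innermost to outermost. Recall ⊕ takes the minimum of its arguments and ⊗ takes their sum. Working out the expression (((0 ⊗ 8) ⊗ (10 ⊗ 3)) ⊕ ((2 ⊗ -2) ⊗ (-3 ⊗ 9))) gives 6.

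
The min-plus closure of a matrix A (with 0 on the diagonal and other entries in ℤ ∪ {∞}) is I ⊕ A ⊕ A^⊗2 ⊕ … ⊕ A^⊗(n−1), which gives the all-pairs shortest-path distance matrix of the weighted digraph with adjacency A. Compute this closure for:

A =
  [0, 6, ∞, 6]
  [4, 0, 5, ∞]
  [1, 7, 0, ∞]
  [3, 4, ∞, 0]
Closure =
  [0, 6, 11, 6]
  [4, 0, 5, 10]
  [1, 7, 0, 7]
  [3, 4, 9, 0]

This is the Floyd-Warshall all-pairs shortest-path computation. For each intermediate vertex k = 0, 1, …, 3, update dist[i][j] ← min(dist[i][j], dist[i][k] + dist[k][j]). The final matrix gives, for each (i, j), the minimum total weight of any directed path from i to j (possibly empty when i = j).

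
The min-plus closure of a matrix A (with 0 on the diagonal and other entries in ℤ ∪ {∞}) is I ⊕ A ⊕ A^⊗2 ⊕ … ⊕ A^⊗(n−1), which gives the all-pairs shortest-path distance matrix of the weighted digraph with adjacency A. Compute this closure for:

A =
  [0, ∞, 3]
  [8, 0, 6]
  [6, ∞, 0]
Closure =
  [0, ∞, 3]
  [8, 0, 6]
  [6, ∞, 0]

This is the Floyd-Warshall all-pairs shortest-path computation. For each intermediate vertex k = 0, 1, …, 2, update dist[i][j] ← min(dist[i][j], dist[i][k] + dist[k][j]). The final matrix gives, for each (i, j), the minimum total weight of any directed path from i to j (possibly empty when i = j).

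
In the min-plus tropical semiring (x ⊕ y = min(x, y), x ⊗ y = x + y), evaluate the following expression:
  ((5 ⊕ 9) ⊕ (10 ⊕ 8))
((5 ⊕ 9) ⊕ (10 ⊕ 8)) = 5

Expand innermost to outermost. Recall ⊕ takes the minimum of its arguments and ⊗ takes their sum. Working out the expression ((5 ⊕ 9) ⊕ (10 ⊕ 8)) gives 5.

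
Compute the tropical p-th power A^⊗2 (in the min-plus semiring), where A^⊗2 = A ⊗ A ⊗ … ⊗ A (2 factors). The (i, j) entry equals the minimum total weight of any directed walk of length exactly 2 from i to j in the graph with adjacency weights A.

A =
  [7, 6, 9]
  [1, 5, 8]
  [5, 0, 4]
A^⊗2 =
  [7, 9, 13]
  [6, 7, 10]
  [1, 4, 8]

Each entry (A^⊗2)_ij equals the minimum over all length-2 walks i = v_0 → v_1 → … → v_2 = j of Σ_t A[v_t][v_{t+1}]. For example, for (i, j) = (0, 2) we minimise over 3 possible intermediate vertex sequences; the minimum is 13, attained along the walk 0 → 2 → 2.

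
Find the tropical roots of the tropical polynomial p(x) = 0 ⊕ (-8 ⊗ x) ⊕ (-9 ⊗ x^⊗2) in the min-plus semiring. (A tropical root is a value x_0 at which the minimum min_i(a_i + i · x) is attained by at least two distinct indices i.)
Roots: {1, 8}

Each tropical root is a break point of the lower envelope of the lines y = a_i + i · x (there are 3 lines, with slopes 0, 1, ..., 2). Only the lines that attain the minimum somewhere contribute to roots; other lines are dominated. Here the surviving (envelope) indices are i = 2, i = 1, i = 0.
Intersections between consecutive envelope lines give the roots: for adjacent envelope indices i < j the intersection is x = (a_i − a_j) / (j − i). Reading off the sorted break points: {1, 8}.
Verification: at each break x_0, at least two indices attain the minimum of min_i(a_i + i · x_0).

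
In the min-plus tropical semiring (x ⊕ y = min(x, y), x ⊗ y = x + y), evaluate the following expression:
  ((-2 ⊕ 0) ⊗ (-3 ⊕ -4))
((-2 ⊕ 0) ⊗ (-3 ⊕ -4)) = -6

Expand innermost to outermost. Recall ⊕ takes the minimum of its arguments and ⊗ takes their sum. Working out the expression ((-2 ⊕ 0) ⊗ (-3 ⊕ -4)) gives -6.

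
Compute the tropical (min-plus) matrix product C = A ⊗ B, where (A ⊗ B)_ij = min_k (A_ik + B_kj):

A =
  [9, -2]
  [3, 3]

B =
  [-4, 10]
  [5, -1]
A ⊗ B =
  [3, -3]
  [-1, 2]

Apply the min-plus product entry-by-entry:
  C[0][0] = min over k of (A[0][0] + B[0][0] = 9 + -4 = 5, A[0][1] + B[1][0] = -2 + 5 = 3) = 3 (attained at k = 1)
  C[0][1] = min over k of (A[0][0] + B[0][1] = 9 + 10 = 19, A[0][1] + B[1][1] = -2 + -1 = -3) = -3 (attained at k = 1)
  C[1][0] = min over k of (A[1][0] + B[0][0] = 3 + -4 = -1, A[1][1] + B[1][0] = 3 + 5 = 8) = -1 (attained at k = 0)
  C[1][1] = min over k of (A[1][0] + B[0][1] = 3 + 10 = 13, A[1][1] + B[1][1] = 3 + -1 = 2) = 2 (attained at k = 1)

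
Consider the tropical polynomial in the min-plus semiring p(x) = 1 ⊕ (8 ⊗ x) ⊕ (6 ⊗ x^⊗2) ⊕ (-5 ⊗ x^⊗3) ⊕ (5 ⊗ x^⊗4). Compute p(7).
p(7) = 1

A tropical monomial a ⊗ x^⊗i evaluates to a + i · x. Evaluating each term at x = 7:
  Term 0 contributes 1 + 0 · 7 = 1
  Term 1 contributes 8 + 1 · 7 = 15
  Term 2 contributes 6 + 2 · 7 = 20
  Term 3 contributes -5 + 3 · 7 = 16
  Term 4 contributes 5 + 4 · 7 = 33
p(7) = ⊕ of these = min[1, 15, 20, 16, 33] = 1.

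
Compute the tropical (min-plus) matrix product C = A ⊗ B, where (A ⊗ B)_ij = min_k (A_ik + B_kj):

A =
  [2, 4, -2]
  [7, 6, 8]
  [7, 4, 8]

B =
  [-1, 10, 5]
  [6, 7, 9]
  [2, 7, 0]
A ⊗ B =
  [0, 5, -2]
  [6, 13, 8]
  [6, 11, 8]

Apply the min-plus product entry-by-entry:
  C[0][0] = min over k of (A[0][0] + B[0][0] = 2 + -1 = 1, A[0][1] + B[1][0] = 4 + 6 = 10, A[0][2] + B[2][0] = -2 + 2 = 0) = 0 (attained at k = 2)
  C[0][1] = min over k of (A[0][0] + B[0][1] = 2 + 10 = 12, A[0][1] + B[1][1] = 4 + 7 = 11, A[0][2] + B[2][1] = -2 + 7 = 5) = 5 (attained at k = 2)
  C[0][2] = min over k of (A[0][0] + B[0][2] = 2 + 5 = 7, A[0][1] + B[1][2] = 4 + 9 = 13, A[0][2] + B[2][2] = -2 + 0 = -2) = -2 (attained at k = 2)
  C[1][0] = min over k of (A[1][0] + B[0][0] = 7 + -1 = 6, A[1][1] + B[1][0] = 6 + 6 = 12, A[1][2] + B[2][0] = 8 + 2 = 10) = 6 (attained at k = 0)
  C[1][1] = min over k of (A[1][0] + B[0][1] = 7 + 10 = 17, A[1][1] + B[1][1] = 6 + 7 = 13, A[1][2] + B[2][1] = 8 + 7 = 15) = 13 (attained at k = 1)
  C[1][2] = min over k of (A[1][0] + B[0][2] = 7 + 5 = 12, A[1][1] + B[1][2] = 6 + 9 = 15, A[1][2] + B[2][2] = 8 + 0 = 8) = 8 (attained at k = 2)
  C[2][0] = min over k of (A[2][0] + B[0][0] = 7 + -1 = 6, A[2][1] + B[1][0] = 4 + 6 = 10, A[2][2] + B[2][0] = 8 + 2 = 10) = 6 (attained at k = 0)
  C[2][1] = min over k of (A[2][0] + B[0][1] = 7 + 10 = 17, A[2][1] + B[1][1] = 4 + 7 = 11, A[2][2] + B[2][1] = 8 + 7 = 15) = 11 (attained at k = 1)
  C[2][2] = min over k of (A[2][0] + B[0][2] = 7 + 5 = 12, A[2][1] + B[1][2] = 4 + 9 = 13, A[2][2] + B[2][2] = 8 + 0 = 8) = 8 (attained at k = 2)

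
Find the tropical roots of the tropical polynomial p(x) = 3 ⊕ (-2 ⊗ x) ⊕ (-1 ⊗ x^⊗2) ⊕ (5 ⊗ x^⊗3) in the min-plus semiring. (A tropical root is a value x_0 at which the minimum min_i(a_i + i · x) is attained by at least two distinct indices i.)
Roots: {-6, -1, 5}

Each tropical root is a break point of the lower envelope of the lines y = a_i + i · x (there are 4 lines, with slopes 0, 1, ..., 3). Only the lines that attain the minimum somewhere contribute to roots; other lines are dominated. Here the surviving (envelope) indices are i = 3, i = 2, i = 1, i = 0.
Intersections between consecutive envelope lines give the roots: for adjacent envelope indices i < j the intersection is x = (a_i − a_j) / (j − i). Reading off the sorted break points: {-6, -1, 5}.
Verification: at each break x_0, at least two indices attain the minimum of min_i(a_i + i · x_0).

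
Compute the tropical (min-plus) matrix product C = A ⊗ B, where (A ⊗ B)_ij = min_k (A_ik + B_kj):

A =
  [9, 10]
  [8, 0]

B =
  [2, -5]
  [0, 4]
A ⊗ B =
  [10, 4]
  [0, 3]

Apply the min-plus product entry-by-entry:
  C[0][0] = min over k of (A[0][0] + B[0][0] = 9 + 2 = 11, A[0][1] + B[1][0] = 10 + 0 = 10) = 10 (attained at k = 1)
  C[0][1] = min over k of (A[0][0] + B[0][1] = 9 + -5 = 4, A[0][1] + B[1][1] = 10 + 4 = 14) = 4 (attained at k = 0)
  C[1][0] = min over k of (A[1][0] + B[0][0] = 8 + 2 = 10, A[1][1] + B[1][0] = 0 + 0 = 0) = 0 (attained at k = 1)
  C[1][1] = min over k of (A[1][0] + B[0][1] = 8 + -5 = 3, A[1][1] + B[1][1] = 0 + 4 = 4) = 3 (attained at k = 0)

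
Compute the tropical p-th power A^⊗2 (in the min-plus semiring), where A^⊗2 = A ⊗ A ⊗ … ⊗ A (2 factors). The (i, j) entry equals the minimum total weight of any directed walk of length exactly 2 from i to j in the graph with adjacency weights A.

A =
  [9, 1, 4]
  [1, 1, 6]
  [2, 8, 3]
A^⊗2 =
  [2, 2, 7]
  [2, 2, 5]
  [5, 3, 6]

Each entry (A^⊗2)_ij equals the minimum over all length-2 walks i = v_0 → v_1 → … → v_2 = j of Σ_t A[v_t][v_{t+1}]. For example, for (i, j) = (0, 2) we minimise over 3 possible intermediate vertex sequences; the minimum is 7, attained along the walk 0 → 1 → 2.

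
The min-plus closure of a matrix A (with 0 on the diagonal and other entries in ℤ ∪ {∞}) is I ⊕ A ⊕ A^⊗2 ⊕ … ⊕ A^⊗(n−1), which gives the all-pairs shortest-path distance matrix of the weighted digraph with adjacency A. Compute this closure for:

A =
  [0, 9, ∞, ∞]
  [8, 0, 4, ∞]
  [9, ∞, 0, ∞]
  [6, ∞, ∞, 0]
Closure =
  [0, 9, 13, ∞]
  [8, 0, 4, ∞]
  [9, 18, 0, ∞]
  [6, 15, 19, 0]

This is the Floyd-Warshall all-pairs shortest-path computation. For each intermediate vertex k = 0, 1, …, 3, update dist[i][j] ← min(dist[i][j], dist[i][k] + dist[k][j]). The final matrix gives, for each (i, j), the minimum total weight of any directed path from i to j (possibly empty when i = j).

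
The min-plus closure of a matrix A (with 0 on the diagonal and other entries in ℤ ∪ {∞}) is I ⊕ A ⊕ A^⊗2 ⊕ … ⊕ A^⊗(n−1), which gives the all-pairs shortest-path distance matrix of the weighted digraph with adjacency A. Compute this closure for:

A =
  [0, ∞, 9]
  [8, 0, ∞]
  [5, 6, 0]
Closure =
  [0, 15, 9]
  [8, 0, 17]
  [5, 6, 0]

This is the Floyd-Warshall all-pairs shortest-path computation. For each intermediate vertex k = 0, 1, …, 2, update dist[i][j] ← min(dist[i][j], dist[i][k] + dist[k][j]). The final matrix gives, for each (i, j), the minimum total weight of any directed path from i to j (possibly empty when i = j).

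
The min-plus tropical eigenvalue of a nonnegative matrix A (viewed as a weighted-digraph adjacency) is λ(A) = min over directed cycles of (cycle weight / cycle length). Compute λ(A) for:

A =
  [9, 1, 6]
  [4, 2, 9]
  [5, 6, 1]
λ(A) = 1

Enumerate directed cycles and compute their means (weight / length). Sample:
  cycle 0 → 0: weight = 9, length = 1, mean = 9/1 ≈ 9.000
  cycle 1 → 1: weight = 2, length = 1, mean = 2/1 ≈ 2.000
  cycle 2 → 2: weight = 1, length = 1, mean = 1/1 ≈ 1.000
  cycle 0 → 1 → 0: weight = 5, length = 2, mean = 5/2 ≈ 2.500
  cycle 0 → 2 → 0: weight = 11, length = 2, mean = 11/2 ≈ 5.500
  cycle 1 → 0 → 1: weight = 5, length = 2, mean = 5/2 ≈ 2.500
Minimum mean = 1.000, attained e.g. along the cycle 2 → 2 with weight 1 and length 1. So λ(A) = 1/1 = 1.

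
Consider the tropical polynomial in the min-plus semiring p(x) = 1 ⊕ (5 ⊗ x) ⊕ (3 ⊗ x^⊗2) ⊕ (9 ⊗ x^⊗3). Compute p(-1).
p(-1) = 1

A tropical monomial a ⊗ x^⊗i evaluates to a + i · x. Evaluating each term at x = -1:
  Term 0 contributes 1 + 0 · -1 = 1
  Term 1 contributes 5 + 1 · -1 = 4
  Term 2 contributes 3 + 2 · -1 = 1
  Term 3 contributes 9 + 3 · -1 = 6
p(-1) = ⊕ of these = min[1, 4, 1, 6] = 1.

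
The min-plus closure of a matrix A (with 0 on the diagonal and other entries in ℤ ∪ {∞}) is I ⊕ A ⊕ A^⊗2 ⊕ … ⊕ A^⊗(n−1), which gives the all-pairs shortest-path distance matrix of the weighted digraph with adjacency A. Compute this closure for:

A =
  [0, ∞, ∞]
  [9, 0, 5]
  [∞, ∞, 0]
Closure =
  [0, ∞, ∞]
  [9, 0, 5]
  [∞, ∞, 0]

This is the Floyd-Warshall all-pairs shortest-path computation. For each intermediate vertex k = 0, 1, …, 2, update dist[i][j] ← min(dist[i][j], dist[i][k] + dist[k][j]). The final matrix gives, for each (i, j), the minimum total weight of any directed path from i to j (possibly empty when i = j).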